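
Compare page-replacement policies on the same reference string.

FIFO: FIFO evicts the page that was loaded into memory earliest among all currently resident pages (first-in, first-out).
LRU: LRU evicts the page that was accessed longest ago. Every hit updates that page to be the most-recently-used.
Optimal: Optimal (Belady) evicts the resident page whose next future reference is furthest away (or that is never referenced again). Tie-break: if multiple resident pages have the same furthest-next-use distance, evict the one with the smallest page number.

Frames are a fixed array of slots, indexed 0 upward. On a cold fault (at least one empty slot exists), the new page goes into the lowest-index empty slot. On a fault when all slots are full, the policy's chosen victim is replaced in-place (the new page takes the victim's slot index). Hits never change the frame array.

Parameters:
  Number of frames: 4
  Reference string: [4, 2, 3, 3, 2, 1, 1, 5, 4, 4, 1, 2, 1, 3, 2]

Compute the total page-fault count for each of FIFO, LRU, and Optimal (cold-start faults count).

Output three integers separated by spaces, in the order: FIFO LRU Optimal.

--- FIFO ---
  step 0: ref 4 -> FAULT, frames=[4,-,-,-] (faults so far: 1)
  step 1: ref 2 -> FAULT, frames=[4,2,-,-] (faults so far: 2)
  step 2: ref 3 -> FAULT, frames=[4,2,3,-] (faults so far: 3)
  step 3: ref 3 -> HIT, frames=[4,2,3,-] (faults so far: 3)
  step 4: ref 2 -> HIT, frames=[4,2,3,-] (faults so far: 3)
  step 5: ref 1 -> FAULT, frames=[4,2,3,1] (faults so far: 4)
  step 6: ref 1 -> HIT, frames=[4,2,3,1] (faults so far: 4)
  step 7: ref 5 -> FAULT, evict 4, frames=[5,2,3,1] (faults so far: 5)
  step 8: ref 4 -> FAULT, evict 2, frames=[5,4,3,1] (faults so far: 6)
  step 9: ref 4 -> HIT, frames=[5,4,3,1] (faults so far: 6)
  step 10: ref 1 -> HIT, frames=[5,4,3,1] (faults so far: 6)
  step 11: ref 2 -> FAULT, evict 3, frames=[5,4,2,1] (faults so far: 7)
  step 12: ref 1 -> HIT, frames=[5,4,2,1] (faults so far: 7)
  step 13: ref 3 -> FAULT, evict 1, frames=[5,4,2,3] (faults so far: 8)
  step 14: ref 2 -> HIT, frames=[5,4,2,3] (faults so far: 8)
  FIFO total faults: 8
--- LRU ---
  step 0: ref 4 -> FAULT, frames=[4,-,-,-] (faults so far: 1)
  step 1: ref 2 -> FAULT, frames=[4,2,-,-] (faults so far: 2)
  step 2: ref 3 -> FAULT, frames=[4,2,3,-] (faults so far: 3)
  step 3: ref 3 -> HIT, frames=[4,2,3,-] (faults so far: 3)
  step 4: ref 2 -> HIT, frames=[4,2,3,-] (faults so far: 3)
  step 5: ref 1 -> FAULT, frames=[4,2,3,1] (faults so far: 4)
  step 6: ref 1 -> HIT, frames=[4,2,3,1] (faults so far: 4)
  step 7: ref 5 -> FAULT, evict 4, frames=[5,2,3,1] (faults so far: 5)
  step 8: ref 4 -> FAULT, evict 3, frames=[5,2,4,1] (faults so far: 6)
  step 9: ref 4 -> HIT, frames=[5,2,4,1] (faults so far: 6)
  step 10: ref 1 -> HIT, frames=[5,2,4,1] (faults so far: 6)
  step 11: ref 2 -> HIT, frames=[5,2,4,1] (faults so far: 6)
  step 12: ref 1 -> HIT, frames=[5,2,4,1] (faults so far: 6)
  step 13: ref 3 -> FAULT, evict 5, frames=[3,2,4,1] (faults so far: 7)
  step 14: ref 2 -> HIT, frames=[3,2,4,1] (faults so far: 7)
  LRU total faults: 7
--- Optimal ---
  step 0: ref 4 -> FAULT, frames=[4,-,-,-] (faults so far: 1)
  step 1: ref 2 -> FAULT, frames=[4,2,-,-] (faults so far: 2)
  step 2: ref 3 -> FAULT, frames=[4,2,3,-] (faults so far: 3)
  step 3: ref 3 -> HIT, frames=[4,2,3,-] (faults so far: 3)
  step 4: ref 2 -> HIT, frames=[4,2,3,-] (faults so far: 3)
  step 5: ref 1 -> FAULT, frames=[4,2,3,1] (faults so far: 4)
  step 6: ref 1 -> HIT, frames=[4,2,3,1] (faults so far: 4)
  step 7: ref 5 -> FAULT, evict 3, frames=[4,2,5,1] (faults so far: 5)
  step 8: ref 4 -> HIT, frames=[4,2,5,1] (faults so far: 5)
  step 9: ref 4 -> HIT, frames=[4,2,5,1] (faults so far: 5)
  step 10: ref 1 -> HIT, frames=[4,2,5,1] (faults so far: 5)
  step 11: ref 2 -> HIT, frames=[4,2,5,1] (faults so far: 5)
  step 12: ref 1 -> HIT, frames=[4,2,5,1] (faults so far: 5)
  step 13: ref 3 -> FAULT, evict 1, frames=[4,2,5,3] (faults so far: 6)
  step 14: ref 2 -> HIT, frames=[4,2,5,3] (faults so far: 6)
  Optimal total faults: 6

Answer: 8 7 6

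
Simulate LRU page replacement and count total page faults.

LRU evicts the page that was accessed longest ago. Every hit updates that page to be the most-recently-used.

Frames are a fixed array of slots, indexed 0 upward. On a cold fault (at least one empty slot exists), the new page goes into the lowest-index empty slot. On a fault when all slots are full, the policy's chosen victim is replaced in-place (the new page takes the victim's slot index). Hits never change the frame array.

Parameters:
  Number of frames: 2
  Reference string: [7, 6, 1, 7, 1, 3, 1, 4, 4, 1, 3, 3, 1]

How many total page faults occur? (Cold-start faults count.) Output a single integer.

Step 0: ref 7 → FAULT, frames=[7,-]
Step 1: ref 6 → FAULT, frames=[7,6]
Step 2: ref 1 → FAULT (evict 7), frames=[1,6]
Step 3: ref 7 → FAULT (evict 6), frames=[1,7]
Step 4: ref 1 → HIT, frames=[1,7]
Step 5: ref 3 → FAULT (evict 7), frames=[1,3]
Step 6: ref 1 → HIT, frames=[1,3]
Step 7: ref 4 → FAULT (evict 3), frames=[1,4]
Step 8: ref 4 → HIT, frames=[1,4]
Step 9: ref 1 → HIT, frames=[1,4]
Step 10: ref 3 → FAULT (evict 4), frames=[1,3]
Step 11: ref 3 → HIT, frames=[1,3]
Step 12: ref 1 → HIT, frames=[1,3]
Total faults: 7

Answer: 7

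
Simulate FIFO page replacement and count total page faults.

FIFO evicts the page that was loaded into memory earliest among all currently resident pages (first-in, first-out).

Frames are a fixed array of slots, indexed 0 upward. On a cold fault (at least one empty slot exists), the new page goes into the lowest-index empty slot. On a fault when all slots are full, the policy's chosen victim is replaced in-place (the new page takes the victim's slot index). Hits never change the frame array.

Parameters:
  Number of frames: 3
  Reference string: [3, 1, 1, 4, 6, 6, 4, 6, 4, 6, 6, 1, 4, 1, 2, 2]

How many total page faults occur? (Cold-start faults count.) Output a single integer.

Step 0: ref 3 → FAULT, frames=[3,-,-]
Step 1: ref 1 → FAULT, frames=[3,1,-]
Step 2: ref 1 → HIT, frames=[3,1,-]
Step 3: ref 4 → FAULT, frames=[3,1,4]
Step 4: ref 6 → FAULT (evict 3), frames=[6,1,4]
Step 5: ref 6 → HIT, frames=[6,1,4]
Step 6: ref 4 → HIT, frames=[6,1,4]
Step 7: ref 6 → HIT, frames=[6,1,4]
Step 8: ref 4 → HIT, frames=[6,1,4]
Step 9: ref 6 → HIT, frames=[6,1,4]
Step 10: ref 6 → HIT, frames=[6,1,4]
Step 11: ref 1 → HIT, frames=[6,1,4]
Step 12: ref 4 → HIT, frames=[6,1,4]
Step 13: ref 1 → HIT, frames=[6,1,4]
Step 14: ref 2 → FAULT (evict 1), frames=[6,2,4]
Step 15: ref 2 → HIT, frames=[6,2,4]
Total faults: 5

Answer: 5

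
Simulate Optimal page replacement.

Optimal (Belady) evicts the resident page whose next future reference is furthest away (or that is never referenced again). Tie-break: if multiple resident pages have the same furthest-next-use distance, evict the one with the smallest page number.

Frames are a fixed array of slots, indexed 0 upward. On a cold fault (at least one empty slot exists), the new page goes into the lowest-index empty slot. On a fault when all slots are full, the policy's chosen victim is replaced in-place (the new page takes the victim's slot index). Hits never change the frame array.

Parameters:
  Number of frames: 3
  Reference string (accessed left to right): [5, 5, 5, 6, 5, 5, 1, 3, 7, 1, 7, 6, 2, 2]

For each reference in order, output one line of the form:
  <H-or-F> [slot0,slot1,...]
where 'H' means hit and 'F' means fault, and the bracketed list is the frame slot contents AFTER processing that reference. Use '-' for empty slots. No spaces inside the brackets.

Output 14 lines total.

F [5,-,-]
H [5,-,-]
H [5,-,-]
F [5,6,-]
H [5,6,-]
H [5,6,-]
F [5,6,1]
F [3,6,1]
F [7,6,1]
H [7,6,1]
H [7,6,1]
H [7,6,1]
F [7,6,2]
H [7,6,2]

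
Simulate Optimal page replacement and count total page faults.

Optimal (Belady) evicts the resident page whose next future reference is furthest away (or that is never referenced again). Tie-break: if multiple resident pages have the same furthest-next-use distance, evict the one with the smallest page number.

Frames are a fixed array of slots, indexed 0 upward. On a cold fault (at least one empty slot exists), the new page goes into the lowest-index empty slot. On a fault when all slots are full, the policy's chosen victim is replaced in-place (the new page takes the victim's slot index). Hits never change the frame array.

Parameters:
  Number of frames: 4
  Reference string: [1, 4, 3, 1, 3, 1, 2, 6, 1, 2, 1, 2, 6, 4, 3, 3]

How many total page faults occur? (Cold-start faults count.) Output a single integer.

Answer: 6

Derivation:
Step 0: ref 1 → FAULT, frames=[1,-,-,-]
Step 1: ref 4 → FAULT, frames=[1,4,-,-]
Step 2: ref 3 → FAULT, frames=[1,4,3,-]
Step 3: ref 1 → HIT, frames=[1,4,3,-]
Step 4: ref 3 → HIT, frames=[1,4,3,-]
Step 5: ref 1 → HIT, frames=[1,4,3,-]
Step 6: ref 2 → FAULT, frames=[1,4,3,2]
Step 7: ref 6 → FAULT (evict 3), frames=[1,4,6,2]
Step 8: ref 1 → HIT, frames=[1,4,6,2]
Step 9: ref 2 → HIT, frames=[1,4,6,2]
Step 10: ref 1 → HIT, frames=[1,4,6,2]
Step 11: ref 2 → HIT, frames=[1,4,6,2]
Step 12: ref 6 → HIT, frames=[1,4,6,2]
Step 13: ref 4 → HIT, frames=[1,4,6,2]
Step 14: ref 3 → FAULT (evict 1), frames=[3,4,6,2]
Step 15: ref 3 → HIT, frames=[3,4,6,2]
Total faults: 6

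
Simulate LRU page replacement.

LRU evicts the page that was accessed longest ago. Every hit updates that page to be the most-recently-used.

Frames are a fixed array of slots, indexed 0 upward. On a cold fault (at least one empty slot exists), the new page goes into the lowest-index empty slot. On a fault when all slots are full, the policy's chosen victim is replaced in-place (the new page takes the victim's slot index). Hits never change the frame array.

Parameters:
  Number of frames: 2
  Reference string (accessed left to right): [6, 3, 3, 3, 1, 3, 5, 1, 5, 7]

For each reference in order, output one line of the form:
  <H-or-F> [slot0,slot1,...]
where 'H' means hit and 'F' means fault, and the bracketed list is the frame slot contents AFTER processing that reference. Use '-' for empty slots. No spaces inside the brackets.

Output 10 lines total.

F [6,-]
F [6,3]
H [6,3]
H [6,3]
F [1,3]
H [1,3]
F [5,3]
F [5,1]
H [5,1]
F [5,7]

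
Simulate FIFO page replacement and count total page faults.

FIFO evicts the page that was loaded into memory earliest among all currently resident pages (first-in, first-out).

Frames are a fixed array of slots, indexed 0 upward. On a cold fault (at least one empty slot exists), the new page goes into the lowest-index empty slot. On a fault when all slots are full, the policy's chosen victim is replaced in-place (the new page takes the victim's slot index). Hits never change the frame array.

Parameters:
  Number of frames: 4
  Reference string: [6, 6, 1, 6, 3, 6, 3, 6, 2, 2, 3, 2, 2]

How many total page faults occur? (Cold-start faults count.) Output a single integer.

Step 0: ref 6 → FAULT, frames=[6,-,-,-]
Step 1: ref 6 → HIT, frames=[6,-,-,-]
Step 2: ref 1 → FAULT, frames=[6,1,-,-]
Step 3: ref 6 → HIT, frames=[6,1,-,-]
Step 4: ref 3 → FAULT, frames=[6,1,3,-]
Step 5: ref 6 → HIT, frames=[6,1,3,-]
Step 6: ref 3 → HIT, frames=[6,1,3,-]
Step 7: ref 6 → HIT, frames=[6,1,3,-]
Step 8: ref 2 → FAULT, frames=[6,1,3,2]
Step 9: ref 2 → HIT, frames=[6,1,3,2]
Step 10: ref 3 → HIT, frames=[6,1,3,2]
Step 11: ref 2 → HIT, frames=[6,1,3,2]
Step 12: ref 2 → HIT, frames=[6,1,3,2]
Total faults: 4

Answer: 4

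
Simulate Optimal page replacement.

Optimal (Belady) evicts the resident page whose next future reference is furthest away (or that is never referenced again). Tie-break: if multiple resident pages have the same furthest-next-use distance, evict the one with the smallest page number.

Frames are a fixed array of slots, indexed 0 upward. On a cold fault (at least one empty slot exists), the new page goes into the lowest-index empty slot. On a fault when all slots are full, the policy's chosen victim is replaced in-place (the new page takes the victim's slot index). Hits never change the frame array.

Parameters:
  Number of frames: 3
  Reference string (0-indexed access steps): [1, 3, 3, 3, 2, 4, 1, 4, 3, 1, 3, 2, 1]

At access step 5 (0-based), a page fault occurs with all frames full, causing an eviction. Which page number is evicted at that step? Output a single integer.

Step 0: ref 1 -> FAULT, frames=[1,-,-]
Step 1: ref 3 -> FAULT, frames=[1,3,-]
Step 2: ref 3 -> HIT, frames=[1,3,-]
Step 3: ref 3 -> HIT, frames=[1,3,-]
Step 4: ref 2 -> FAULT, frames=[1,3,2]
Step 5: ref 4 -> FAULT, evict 2, frames=[1,3,4]
At step 5: evicted page 2

Answer: 2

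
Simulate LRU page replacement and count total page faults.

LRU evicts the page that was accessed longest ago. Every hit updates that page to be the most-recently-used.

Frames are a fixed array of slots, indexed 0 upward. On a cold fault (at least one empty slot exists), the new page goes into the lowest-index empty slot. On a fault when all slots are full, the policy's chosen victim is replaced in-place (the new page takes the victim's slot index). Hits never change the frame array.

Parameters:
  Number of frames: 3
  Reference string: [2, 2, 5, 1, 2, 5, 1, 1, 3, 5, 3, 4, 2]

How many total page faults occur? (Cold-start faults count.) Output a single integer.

Step 0: ref 2 → FAULT, frames=[2,-,-]
Step 1: ref 2 → HIT, frames=[2,-,-]
Step 2: ref 5 → FAULT, frames=[2,5,-]
Step 3: ref 1 → FAULT, frames=[2,5,1]
Step 4: ref 2 → HIT, frames=[2,5,1]
Step 5: ref 5 → HIT, frames=[2,5,1]
Step 6: ref 1 → HIT, frames=[2,5,1]
Step 7: ref 1 → HIT, frames=[2,5,1]
Step 8: ref 3 → FAULT (evict 2), frames=[3,5,1]
Step 9: ref 5 → HIT, frames=[3,5,1]
Step 10: ref 3 → HIT, frames=[3,5,1]
Step 11: ref 4 → FAULT (evict 1), frames=[3,5,4]
Step 12: ref 2 → FAULT (evict 5), frames=[3,2,4]
Total faults: 6

Answer: 6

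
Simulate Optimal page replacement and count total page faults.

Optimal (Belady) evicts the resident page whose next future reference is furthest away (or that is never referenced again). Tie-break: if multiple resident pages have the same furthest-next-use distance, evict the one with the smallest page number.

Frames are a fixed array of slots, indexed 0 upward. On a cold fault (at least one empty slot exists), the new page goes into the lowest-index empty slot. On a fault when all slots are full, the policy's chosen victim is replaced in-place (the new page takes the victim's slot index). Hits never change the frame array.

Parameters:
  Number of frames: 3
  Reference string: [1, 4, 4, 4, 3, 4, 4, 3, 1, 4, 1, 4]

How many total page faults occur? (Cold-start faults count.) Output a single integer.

Answer: 3

Derivation:
Step 0: ref 1 → FAULT, frames=[1,-,-]
Step 1: ref 4 → FAULT, frames=[1,4,-]
Step 2: ref 4 → HIT, frames=[1,4,-]
Step 3: ref 4 → HIT, frames=[1,4,-]
Step 4: ref 3 → FAULT, frames=[1,4,3]
Step 5: ref 4 → HIT, frames=[1,4,3]
Step 6: ref 4 → HIT, frames=[1,4,3]
Step 7: ref 3 → HIT, frames=[1,4,3]
Step 8: ref 1 → HIT, frames=[1,4,3]
Step 9: ref 4 → HIT, frames=[1,4,3]
Step 10: ref 1 → HIT, frames=[1,4,3]
Step 11: ref 4 → HIT, frames=[1,4,3]
Total faults: 3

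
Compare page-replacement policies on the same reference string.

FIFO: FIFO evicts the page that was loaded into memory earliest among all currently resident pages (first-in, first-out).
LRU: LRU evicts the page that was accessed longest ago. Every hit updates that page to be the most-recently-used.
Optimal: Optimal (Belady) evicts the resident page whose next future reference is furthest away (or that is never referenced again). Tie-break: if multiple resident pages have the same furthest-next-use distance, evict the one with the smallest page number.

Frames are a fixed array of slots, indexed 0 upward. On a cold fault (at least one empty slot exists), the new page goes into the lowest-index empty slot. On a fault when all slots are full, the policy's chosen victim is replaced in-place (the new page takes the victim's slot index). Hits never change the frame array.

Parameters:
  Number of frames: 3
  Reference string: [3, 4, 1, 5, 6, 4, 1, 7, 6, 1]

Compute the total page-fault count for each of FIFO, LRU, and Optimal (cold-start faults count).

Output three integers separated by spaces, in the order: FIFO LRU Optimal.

Answer: 9 9 6

Derivation:
--- FIFO ---
  step 0: ref 3 -> FAULT, frames=[3,-,-] (faults so far: 1)
  step 1: ref 4 -> FAULT, frames=[3,4,-] (faults so far: 2)
  step 2: ref 1 -> FAULT, frames=[3,4,1] (faults so far: 3)
  step 3: ref 5 -> FAULT, evict 3, frames=[5,4,1] (faults so far: 4)
  step 4: ref 6 -> FAULT, evict 4, frames=[5,6,1] (faults so far: 5)
  step 5: ref 4 -> FAULT, evict 1, frames=[5,6,4] (faults so far: 6)
  step 6: ref 1 -> FAULT, evict 5, frames=[1,6,4] (faults so far: 7)
  step 7: ref 7 -> FAULT, evict 6, frames=[1,7,4] (faults so far: 8)
  step 8: ref 6 -> FAULT, evict 4, frames=[1,7,6] (faults so far: 9)
  step 9: ref 1 -> HIT, frames=[1,7,6] (faults so far: 9)
  FIFO total faults: 9
--- LRU ---
  step 0: ref 3 -> FAULT, frames=[3,-,-] (faults so far: 1)
  step 1: ref 4 -> FAULT, frames=[3,4,-] (faults so far: 2)
  step 2: ref 1 -> FAULT, frames=[3,4,1] (faults so far: 3)
  step 3: ref 5 -> FAULT, evict 3, frames=[5,4,1] (faults so far: 4)
  step 4: ref 6 -> FAULT, evict 4, frames=[5,6,1] (faults so far: 5)
  step 5: ref 4 -> FAULT, evict 1, frames=[5,6,4] (faults so far: 6)
  step 6: ref 1 -> FAULT, evict 5, frames=[1,6,4] (faults so far: 7)
  step 7: ref 7 -> FAULT, evict 6, frames=[1,7,4] (faults so far: 8)
  step 8: ref 6 -> FAULT, evict 4, frames=[1,7,6] (faults so far: 9)
  step 9: ref 1 -> HIT, frames=[1,7,6] (faults so far: 9)
  LRU total faults: 9
--- Optimal ---
  step 0: ref 3 -> FAULT, frames=[3,-,-] (faults so far: 1)
  step 1: ref 4 -> FAULT, frames=[3,4,-] (faults so far: 2)
  step 2: ref 1 -> FAULT, frames=[3,4,1] (faults so far: 3)
  step 3: ref 5 -> FAULT, evict 3, frames=[5,4,1] (faults so far: 4)
  step 4: ref 6 -> FAULT, evict 5, frames=[6,4,1] (faults so far: 5)
  step 5: ref 4 -> HIT, frames=[6,4,1] (faults so far: 5)
  step 6: ref 1 -> HIT, frames=[6,4,1] (faults so far: 5)
  step 7: ref 7 -> FAULT, evict 4, frames=[6,7,1] (faults so far: 6)
  step 8: ref 6 -> HIT, frames=[6,7,1] (faults so far: 6)
  step 9: ref 1 -> HIT, frames=[6,7,1] (faults so far: 6)
  Optimal total faults: 6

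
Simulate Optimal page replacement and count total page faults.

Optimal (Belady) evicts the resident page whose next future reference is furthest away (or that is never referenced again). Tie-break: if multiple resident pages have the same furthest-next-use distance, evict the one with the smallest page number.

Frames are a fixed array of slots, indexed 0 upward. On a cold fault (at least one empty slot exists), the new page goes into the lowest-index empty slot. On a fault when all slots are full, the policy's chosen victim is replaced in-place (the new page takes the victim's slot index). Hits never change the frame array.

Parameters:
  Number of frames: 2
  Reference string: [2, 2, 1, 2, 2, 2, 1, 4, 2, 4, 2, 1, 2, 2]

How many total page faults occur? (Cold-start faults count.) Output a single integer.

Answer: 4

Derivation:
Step 0: ref 2 → FAULT, frames=[2,-]
Step 1: ref 2 → HIT, frames=[2,-]
Step 2: ref 1 → FAULT, frames=[2,1]
Step 3: ref 2 → HIT, frames=[2,1]
Step 4: ref 2 → HIT, frames=[2,1]
Step 5: ref 2 → HIT, frames=[2,1]
Step 6: ref 1 → HIT, frames=[2,1]
Step 7: ref 4 → FAULT (evict 1), frames=[2,4]
Step 8: ref 2 → HIT, frames=[2,4]
Step 9: ref 4 → HIT, frames=[2,4]
Step 10: ref 2 → HIT, frames=[2,4]
Step 11: ref 1 → FAULT (evict 4), frames=[2,1]
Step 12: ref 2 → HIT, frames=[2,1]
Step 13: ref 2 → HIT, frames=[2,1]
Total faults: 4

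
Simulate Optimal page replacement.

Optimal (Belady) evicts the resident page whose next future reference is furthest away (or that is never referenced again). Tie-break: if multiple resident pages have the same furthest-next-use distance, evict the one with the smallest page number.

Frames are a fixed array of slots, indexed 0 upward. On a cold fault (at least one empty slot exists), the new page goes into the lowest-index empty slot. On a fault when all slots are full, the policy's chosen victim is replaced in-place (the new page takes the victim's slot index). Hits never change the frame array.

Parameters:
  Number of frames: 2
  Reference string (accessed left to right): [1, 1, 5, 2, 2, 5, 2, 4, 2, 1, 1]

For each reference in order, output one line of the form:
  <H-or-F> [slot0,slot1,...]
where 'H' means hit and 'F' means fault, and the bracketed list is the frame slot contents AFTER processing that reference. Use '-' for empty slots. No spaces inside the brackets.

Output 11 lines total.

F [1,-]
H [1,-]
F [1,5]
F [2,5]
H [2,5]
H [2,5]
H [2,5]
F [2,4]
H [2,4]
F [1,4]
H [1,4]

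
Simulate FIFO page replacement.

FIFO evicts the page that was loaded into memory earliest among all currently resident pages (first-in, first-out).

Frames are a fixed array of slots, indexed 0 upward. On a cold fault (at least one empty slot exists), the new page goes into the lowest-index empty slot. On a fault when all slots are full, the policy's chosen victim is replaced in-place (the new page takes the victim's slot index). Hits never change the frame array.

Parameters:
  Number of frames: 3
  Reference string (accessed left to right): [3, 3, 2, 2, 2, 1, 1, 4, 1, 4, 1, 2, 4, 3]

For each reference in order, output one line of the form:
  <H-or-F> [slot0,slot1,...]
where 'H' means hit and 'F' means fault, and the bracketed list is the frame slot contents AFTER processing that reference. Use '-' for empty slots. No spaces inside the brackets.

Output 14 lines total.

F [3,-,-]
H [3,-,-]
F [3,2,-]
H [3,2,-]
H [3,2,-]
F [3,2,1]
H [3,2,1]
F [4,2,1]
H [4,2,1]
H [4,2,1]
H [4,2,1]
H [4,2,1]
H [4,2,1]
F [4,3,1]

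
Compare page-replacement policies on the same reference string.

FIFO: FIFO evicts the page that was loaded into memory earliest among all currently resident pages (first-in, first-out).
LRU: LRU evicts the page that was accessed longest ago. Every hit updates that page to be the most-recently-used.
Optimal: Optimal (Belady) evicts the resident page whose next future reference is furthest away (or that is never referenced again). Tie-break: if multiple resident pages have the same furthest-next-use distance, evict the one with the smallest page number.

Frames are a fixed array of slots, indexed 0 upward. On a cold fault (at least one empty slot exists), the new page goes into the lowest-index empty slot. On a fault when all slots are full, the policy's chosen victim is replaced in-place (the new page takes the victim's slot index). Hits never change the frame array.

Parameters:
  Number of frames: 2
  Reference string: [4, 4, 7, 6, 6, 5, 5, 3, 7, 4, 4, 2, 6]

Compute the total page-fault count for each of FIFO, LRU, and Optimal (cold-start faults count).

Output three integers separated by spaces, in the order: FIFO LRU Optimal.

Answer: 9 9 8

Derivation:
--- FIFO ---
  step 0: ref 4 -> FAULT, frames=[4,-] (faults so far: 1)
  step 1: ref 4 -> HIT, frames=[4,-] (faults so far: 1)
  step 2: ref 7 -> FAULT, frames=[4,7] (faults so far: 2)
  step 3: ref 6 -> FAULT, evict 4, frames=[6,7] (faults so far: 3)
  step 4: ref 6 -> HIT, frames=[6,7] (faults so far: 3)
  step 5: ref 5 -> FAULT, evict 7, frames=[6,5] (faults so far: 4)
  step 6: ref 5 -> HIT, frames=[6,5] (faults so far: 4)
  step 7: ref 3 -> FAULT, evict 6, frames=[3,5] (faults so far: 5)
  step 8: ref 7 -> FAULT, evict 5, frames=[3,7] (faults so far: 6)
  step 9: ref 4 -> FAULT, evict 3, frames=[4,7] (faults so far: 7)
  step 10: ref 4 -> HIT, frames=[4,7] (faults so far: 7)
  step 11: ref 2 -> FAULT, evict 7, frames=[4,2] (faults so far: 8)
  step 12: ref 6 -> FAULT, evict 4, frames=[6,2] (faults so far: 9)
  FIFO total faults: 9
--- LRU ---
  step 0: ref 4 -> FAULT, frames=[4,-] (faults so far: 1)
  step 1: ref 4 -> HIT, frames=[4,-] (faults so far: 1)
  step 2: ref 7 -> FAULT, frames=[4,7] (faults so far: 2)
  step 3: ref 6 -> FAULT, evict 4, frames=[6,7] (faults so far: 3)
  step 4: ref 6 -> HIT, frames=[6,7] (faults so far: 3)
  step 5: ref 5 -> FAULT, evict 7, frames=[6,5] (faults so far: 4)
  step 6: ref 5 -> HIT, frames=[6,5] (faults so far: 4)
  step 7: ref 3 -> FAULT, evict 6, frames=[3,5] (faults so far: 5)
  step 8: ref 7 -> FAULT, evict 5, frames=[3,7] (faults so far: 6)
  step 9: ref 4 -> FAULT, evict 3, frames=[4,7] (faults so far: 7)
  step 10: ref 4 -> HIT, frames=[4,7] (faults so far: 7)
  step 11: ref 2 -> FAULT, evict 7, frames=[4,2] (faults so far: 8)
  step 12: ref 6 -> FAULT, evict 4, frames=[6,2] (faults so far: 9)
  LRU total faults: 9
--- Optimal ---
  step 0: ref 4 -> FAULT, frames=[4,-] (faults so far: 1)
  step 1: ref 4 -> HIT, frames=[4,-] (faults so far: 1)
  step 2: ref 7 -> FAULT, frames=[4,7] (faults so far: 2)
  step 3: ref 6 -> FAULT, evict 4, frames=[6,7] (faults so far: 3)
  step 4: ref 6 -> HIT, frames=[6,7] (faults so far: 3)
  step 5: ref 5 -> FAULT, evict 6, frames=[5,7] (faults so far: 4)
  step 6: ref 5 -> HIT, frames=[5,7] (faults so far: 4)
  step 7: ref 3 -> FAULT, evict 5, frames=[3,7] (faults so far: 5)
  step 8: ref 7 -> HIT, frames=[3,7] (faults so far: 5)
  step 9: ref 4 -> FAULT, evict 3, frames=[4,7] (faults so far: 6)
  step 10: ref 4 -> HIT, frames=[4,7] (faults so far: 6)
  step 11: ref 2 -> FAULT, evict 4, frames=[2,7] (faults so far: 7)
  step 12: ref 6 -> FAULT, evict 2, frames=[6,7] (faults so far: 8)
  Optimal total faults: 8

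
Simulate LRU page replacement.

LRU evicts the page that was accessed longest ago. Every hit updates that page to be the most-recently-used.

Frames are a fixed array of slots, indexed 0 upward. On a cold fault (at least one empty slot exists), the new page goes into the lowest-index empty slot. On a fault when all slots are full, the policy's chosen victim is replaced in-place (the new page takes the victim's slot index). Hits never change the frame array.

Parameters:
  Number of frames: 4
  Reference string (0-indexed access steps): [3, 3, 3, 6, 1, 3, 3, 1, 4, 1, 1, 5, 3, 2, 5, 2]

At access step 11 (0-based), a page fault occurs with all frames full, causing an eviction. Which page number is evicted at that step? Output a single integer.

Answer: 6

Derivation:
Step 0: ref 3 -> FAULT, frames=[3,-,-,-]
Step 1: ref 3 -> HIT, frames=[3,-,-,-]
Step 2: ref 3 -> HIT, frames=[3,-,-,-]
Step 3: ref 6 -> FAULT, frames=[3,6,-,-]
Step 4: ref 1 -> FAULT, frames=[3,6,1,-]
Step 5: ref 3 -> HIT, frames=[3,6,1,-]
Step 6: ref 3 -> HIT, frames=[3,6,1,-]
Step 7: ref 1 -> HIT, frames=[3,6,1,-]
Step 8: ref 4 -> FAULT, frames=[3,6,1,4]
Step 9: ref 1 -> HIT, frames=[3,6,1,4]
Step 10: ref 1 -> HIT, frames=[3,6,1,4]
Step 11: ref 5 -> FAULT, evict 6, frames=[3,5,1,4]
At step 11: evicted page 6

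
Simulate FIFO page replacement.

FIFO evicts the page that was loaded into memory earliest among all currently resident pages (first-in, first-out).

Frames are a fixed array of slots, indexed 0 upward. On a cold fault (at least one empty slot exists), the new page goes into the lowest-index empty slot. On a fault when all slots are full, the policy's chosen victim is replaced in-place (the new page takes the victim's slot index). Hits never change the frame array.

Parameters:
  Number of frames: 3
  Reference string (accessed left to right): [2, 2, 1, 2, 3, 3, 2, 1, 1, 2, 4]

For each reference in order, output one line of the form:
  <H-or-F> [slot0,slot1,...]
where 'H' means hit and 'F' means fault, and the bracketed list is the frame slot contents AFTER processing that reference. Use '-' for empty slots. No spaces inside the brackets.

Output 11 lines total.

F [2,-,-]
H [2,-,-]
F [2,1,-]
H [2,1,-]
F [2,1,3]
H [2,1,3]
H [2,1,3]
H [2,1,3]
H [2,1,3]
H [2,1,3]
F [4,1,3]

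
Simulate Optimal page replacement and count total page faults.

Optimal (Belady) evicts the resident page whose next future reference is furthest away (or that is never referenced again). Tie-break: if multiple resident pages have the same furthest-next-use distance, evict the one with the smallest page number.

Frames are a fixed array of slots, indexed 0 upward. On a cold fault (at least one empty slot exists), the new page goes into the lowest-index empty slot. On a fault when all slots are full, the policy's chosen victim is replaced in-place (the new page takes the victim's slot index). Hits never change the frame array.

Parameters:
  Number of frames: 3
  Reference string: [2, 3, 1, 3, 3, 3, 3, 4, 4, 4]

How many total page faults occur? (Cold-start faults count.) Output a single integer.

Step 0: ref 2 → FAULT, frames=[2,-,-]
Step 1: ref 3 → FAULT, frames=[2,3,-]
Step 2: ref 1 → FAULT, frames=[2,3,1]
Step 3: ref 3 → HIT, frames=[2,3,1]
Step 4: ref 3 → HIT, frames=[2,3,1]
Step 5: ref 3 → HIT, frames=[2,3,1]
Step 6: ref 3 → HIT, frames=[2,3,1]
Step 7: ref 4 → FAULT (evict 1), frames=[2,3,4]
Step 8: ref 4 → HIT, frames=[2,3,4]
Step 9: ref 4 → HIT, frames=[2,3,4]
Total faults: 4

Answer: 4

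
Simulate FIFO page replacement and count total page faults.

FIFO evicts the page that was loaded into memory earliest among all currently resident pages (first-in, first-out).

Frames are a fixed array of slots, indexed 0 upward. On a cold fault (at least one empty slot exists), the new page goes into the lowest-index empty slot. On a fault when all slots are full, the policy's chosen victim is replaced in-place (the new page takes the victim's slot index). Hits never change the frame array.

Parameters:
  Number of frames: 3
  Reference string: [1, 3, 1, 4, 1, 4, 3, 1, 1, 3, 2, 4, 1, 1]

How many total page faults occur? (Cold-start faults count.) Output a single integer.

Step 0: ref 1 → FAULT, frames=[1,-,-]
Step 1: ref 3 → FAULT, frames=[1,3,-]
Step 2: ref 1 → HIT, frames=[1,3,-]
Step 3: ref 4 → FAULT, frames=[1,3,4]
Step 4: ref 1 → HIT, frames=[1,3,4]
Step 5: ref 4 → HIT, frames=[1,3,4]
Step 6: ref 3 → HIT, frames=[1,3,4]
Step 7: ref 1 → HIT, frames=[1,3,4]
Step 8: ref 1 → HIT, frames=[1,3,4]
Step 9: ref 3 → HIT, frames=[1,3,4]
Step 10: ref 2 → FAULT (evict 1), frames=[2,3,4]
Step 11: ref 4 → HIT, frames=[2,3,4]
Step 12: ref 1 → FAULT (evict 3), frames=[2,1,4]
Step 13: ref 1 → HIT, frames=[2,1,4]
Total faults: 5

Answer: 5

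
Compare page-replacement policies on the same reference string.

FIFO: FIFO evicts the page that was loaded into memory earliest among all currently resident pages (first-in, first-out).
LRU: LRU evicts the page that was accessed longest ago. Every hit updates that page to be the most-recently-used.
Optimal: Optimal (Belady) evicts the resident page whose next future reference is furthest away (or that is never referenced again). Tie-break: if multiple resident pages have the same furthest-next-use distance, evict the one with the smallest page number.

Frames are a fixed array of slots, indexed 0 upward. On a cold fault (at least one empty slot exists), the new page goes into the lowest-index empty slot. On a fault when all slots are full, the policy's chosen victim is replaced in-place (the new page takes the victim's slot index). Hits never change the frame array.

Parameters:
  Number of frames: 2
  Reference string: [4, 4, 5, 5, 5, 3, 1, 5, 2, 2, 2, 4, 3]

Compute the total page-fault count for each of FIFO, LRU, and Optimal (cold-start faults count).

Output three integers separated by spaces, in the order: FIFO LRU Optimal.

--- FIFO ---
  step 0: ref 4 -> FAULT, frames=[4,-] (faults so far: 1)
  step 1: ref 4 -> HIT, frames=[4,-] (faults so far: 1)
  step 2: ref 5 -> FAULT, frames=[4,5] (faults so far: 2)
  step 3: ref 5 -> HIT, frames=[4,5] (faults so far: 2)
  step 4: ref 5 -> HIT, frames=[4,5] (faults so far: 2)
  step 5: ref 3 -> FAULT, evict 4, frames=[3,5] (faults so far: 3)
  step 6: ref 1 -> FAULT, evict 5, frames=[3,1] (faults so far: 4)
  step 7: ref 5 -> FAULT, evict 3, frames=[5,1] (faults so far: 5)
  step 8: ref 2 -> FAULT, evict 1, frames=[5,2] (faults so far: 6)
  step 9: ref 2 -> HIT, frames=[5,2] (faults so far: 6)
  step 10: ref 2 -> HIT, frames=[5,2] (faults so far: 6)
  step 11: ref 4 -> FAULT, evict 5, frames=[4,2] (faults so far: 7)
  step 12: ref 3 -> FAULT, evict 2, frames=[4,3] (faults so far: 8)
  FIFO total faults: 8
--- LRU ---
  step 0: ref 4 -> FAULT, frames=[4,-] (faults so far: 1)
  step 1: ref 4 -> HIT, frames=[4,-] (faults so far: 1)
  step 2: ref 5 -> FAULT, frames=[4,5] (faults so far: 2)
  step 3: ref 5 -> HIT, frames=[4,5] (faults so far: 2)
  step 4: ref 5 -> HIT, frames=[4,5] (faults so far: 2)
  step 5: ref 3 -> FAULT, evict 4, frames=[3,5] (faults so far: 3)
  step 6: ref 1 -> FAULT, evict 5, frames=[3,1] (faults so far: 4)
  step 7: ref 5 -> FAULT, evict 3, frames=[5,1] (faults so far: 5)
  step 8: ref 2 -> FAULT, evict 1, frames=[5,2] (faults so far: 6)
  step 9: ref 2 -> HIT, frames=[5,2] (faults so far: 6)
  step 10: ref 2 -> HIT, frames=[5,2] (faults so far: 6)
  step 11: ref 4 -> FAULT, evict 5, frames=[4,2] (faults so far: 7)
  step 12: ref 3 -> FAULT, evict 2, frames=[4,3] (faults so far: 8)
  LRU total faults: 8
--- Optimal ---
  step 0: ref 4 -> FAULT, frames=[4,-] (faults so far: 1)
  step 1: ref 4 -> HIT, frames=[4,-] (faults so far: 1)
  step 2: ref 5 -> FAULT, frames=[4,5] (faults so far: 2)
  step 3: ref 5 -> HIT, frames=[4,5] (faults so far: 2)
  step 4: ref 5 -> HIT, frames=[4,5] (faults so far: 2)
  step 5: ref 3 -> FAULT, evict 4, frames=[3,5] (faults so far: 3)
  step 6: ref 1 -> FAULT, evict 3, frames=[1,5] (faults so far: 4)
  step 7: ref 5 -> HIT, frames=[1,5] (faults so far: 4)
  step 8: ref 2 -> FAULT, evict 1, frames=[2,5] (faults so far: 5)
  step 9: ref 2 -> HIT, frames=[2,5] (faults so far: 5)
  step 10: ref 2 -> HIT, frames=[2,5] (faults so far: 5)
  step 11: ref 4 -> FAULT, evict 2, frames=[4,5] (faults so far: 6)
  step 12: ref 3 -> FAULT, evict 4, frames=[3,5] (faults so far: 7)
  Optimal total faults: 7

Answer: 8 8 7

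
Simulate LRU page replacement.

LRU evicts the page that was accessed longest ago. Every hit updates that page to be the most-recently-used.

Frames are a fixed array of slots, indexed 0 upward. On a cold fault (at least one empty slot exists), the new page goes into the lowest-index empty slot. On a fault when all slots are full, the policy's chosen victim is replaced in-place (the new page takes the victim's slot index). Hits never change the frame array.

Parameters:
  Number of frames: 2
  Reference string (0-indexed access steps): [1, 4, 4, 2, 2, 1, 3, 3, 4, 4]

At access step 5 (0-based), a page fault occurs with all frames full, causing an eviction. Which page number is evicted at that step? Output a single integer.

Step 0: ref 1 -> FAULT, frames=[1,-]
Step 1: ref 4 -> FAULT, frames=[1,4]
Step 2: ref 4 -> HIT, frames=[1,4]
Step 3: ref 2 -> FAULT, evict 1, frames=[2,4]
Step 4: ref 2 -> HIT, frames=[2,4]
Step 5: ref 1 -> FAULT, evict 4, frames=[2,1]
At step 5: evicted page 4

Answer: 4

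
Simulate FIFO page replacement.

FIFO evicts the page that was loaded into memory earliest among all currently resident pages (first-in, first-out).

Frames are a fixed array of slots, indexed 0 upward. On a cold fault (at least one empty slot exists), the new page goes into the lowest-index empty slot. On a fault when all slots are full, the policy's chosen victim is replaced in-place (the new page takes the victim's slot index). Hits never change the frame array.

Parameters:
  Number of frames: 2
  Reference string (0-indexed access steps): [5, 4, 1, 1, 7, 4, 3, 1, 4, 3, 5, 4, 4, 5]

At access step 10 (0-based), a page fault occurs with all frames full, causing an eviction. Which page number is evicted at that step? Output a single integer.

Answer: 4

Derivation:
Step 0: ref 5 -> FAULT, frames=[5,-]
Step 1: ref 4 -> FAULT, frames=[5,4]
Step 2: ref 1 -> FAULT, evict 5, frames=[1,4]
Step 3: ref 1 -> HIT, frames=[1,4]
Step 4: ref 7 -> FAULT, evict 4, frames=[1,7]
Step 5: ref 4 -> FAULT, evict 1, frames=[4,7]
Step 6: ref 3 -> FAULT, evict 7, frames=[4,3]
Step 7: ref 1 -> FAULT, evict 4, frames=[1,3]
Step 8: ref 4 -> FAULT, evict 3, frames=[1,4]
Step 9: ref 3 -> FAULT, evict 1, frames=[3,4]
Step 10: ref 5 -> FAULT, evict 4, frames=[3,5]
At step 10: evicted page 4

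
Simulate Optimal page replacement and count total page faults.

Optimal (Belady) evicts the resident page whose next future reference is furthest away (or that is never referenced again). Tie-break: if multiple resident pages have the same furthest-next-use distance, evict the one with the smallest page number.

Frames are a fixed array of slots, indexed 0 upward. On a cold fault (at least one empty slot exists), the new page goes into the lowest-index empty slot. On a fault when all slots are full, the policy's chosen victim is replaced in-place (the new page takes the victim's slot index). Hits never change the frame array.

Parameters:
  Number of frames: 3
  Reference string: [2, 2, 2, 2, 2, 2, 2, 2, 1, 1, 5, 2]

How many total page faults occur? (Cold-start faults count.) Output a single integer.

Step 0: ref 2 → FAULT, frames=[2,-,-]
Step 1: ref 2 → HIT, frames=[2,-,-]
Step 2: ref 2 → HIT, frames=[2,-,-]
Step 3: ref 2 → HIT, frames=[2,-,-]
Step 4: ref 2 → HIT, frames=[2,-,-]
Step 5: ref 2 → HIT, frames=[2,-,-]
Step 6: ref 2 → HIT, frames=[2,-,-]
Step 7: ref 2 → HIT, frames=[2,-,-]
Step 8: ref 1 → FAULT, frames=[2,1,-]
Step 9: ref 1 → HIT, frames=[2,1,-]
Step 10: ref 5 → FAULT, frames=[2,1,5]
Step 11: ref 2 → HIT, frames=[2,1,5]
Total faults: 3

Answer: 3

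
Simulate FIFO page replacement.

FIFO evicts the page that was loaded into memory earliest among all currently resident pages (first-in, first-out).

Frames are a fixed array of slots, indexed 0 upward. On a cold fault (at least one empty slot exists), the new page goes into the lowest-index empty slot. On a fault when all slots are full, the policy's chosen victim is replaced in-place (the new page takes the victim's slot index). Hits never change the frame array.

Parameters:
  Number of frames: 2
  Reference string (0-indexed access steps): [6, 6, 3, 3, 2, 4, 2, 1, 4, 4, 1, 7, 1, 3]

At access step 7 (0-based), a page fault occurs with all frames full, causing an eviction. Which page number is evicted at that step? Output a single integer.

Step 0: ref 6 -> FAULT, frames=[6,-]
Step 1: ref 6 -> HIT, frames=[6,-]
Step 2: ref 3 -> FAULT, frames=[6,3]
Step 3: ref 3 -> HIT, frames=[6,3]
Step 4: ref 2 -> FAULT, evict 6, frames=[2,3]
Step 5: ref 4 -> FAULT, evict 3, frames=[2,4]
Step 6: ref 2 -> HIT, frames=[2,4]
Step 7: ref 1 -> FAULT, evict 2, frames=[1,4]
At step 7: evicted page 2

Answer: 2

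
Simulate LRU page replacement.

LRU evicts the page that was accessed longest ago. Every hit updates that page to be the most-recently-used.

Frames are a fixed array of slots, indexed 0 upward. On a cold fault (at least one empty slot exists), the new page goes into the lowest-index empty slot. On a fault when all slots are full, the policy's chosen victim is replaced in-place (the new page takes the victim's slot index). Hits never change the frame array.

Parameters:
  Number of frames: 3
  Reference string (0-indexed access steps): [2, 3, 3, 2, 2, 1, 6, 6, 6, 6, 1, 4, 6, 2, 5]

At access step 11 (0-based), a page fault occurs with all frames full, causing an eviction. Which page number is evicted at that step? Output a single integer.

Step 0: ref 2 -> FAULT, frames=[2,-,-]
Step 1: ref 3 -> FAULT, frames=[2,3,-]
Step 2: ref 3 -> HIT, frames=[2,3,-]
Step 3: ref 2 -> HIT, frames=[2,3,-]
Step 4: ref 2 -> HIT, frames=[2,3,-]
Step 5: ref 1 -> FAULT, frames=[2,3,1]
Step 6: ref 6 -> FAULT, evict 3, frames=[2,6,1]
Step 7: ref 6 -> HIT, frames=[2,6,1]
Step 8: ref 6 -> HIT, frames=[2,6,1]
Step 9: ref 6 -> HIT, frames=[2,6,1]
Step 10: ref 1 -> HIT, frames=[2,6,1]
Step 11: ref 4 -> FAULT, evict 2, frames=[4,6,1]
At step 11: evicted page 2

Answer: 2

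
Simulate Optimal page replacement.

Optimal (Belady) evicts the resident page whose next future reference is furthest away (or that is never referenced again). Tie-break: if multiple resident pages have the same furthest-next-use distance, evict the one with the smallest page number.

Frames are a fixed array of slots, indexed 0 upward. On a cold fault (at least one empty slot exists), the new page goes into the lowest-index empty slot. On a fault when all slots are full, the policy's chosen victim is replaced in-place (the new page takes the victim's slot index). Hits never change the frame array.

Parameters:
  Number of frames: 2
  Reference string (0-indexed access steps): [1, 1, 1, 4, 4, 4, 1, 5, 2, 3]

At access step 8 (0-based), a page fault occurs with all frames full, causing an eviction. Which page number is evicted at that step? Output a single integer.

Answer: 4

Derivation:
Step 0: ref 1 -> FAULT, frames=[1,-]
Step 1: ref 1 -> HIT, frames=[1,-]
Step 2: ref 1 -> HIT, frames=[1,-]
Step 3: ref 4 -> FAULT, frames=[1,4]
Step 4: ref 4 -> HIT, frames=[1,4]
Step 5: ref 4 -> HIT, frames=[1,4]
Step 6: ref 1 -> HIT, frames=[1,4]
Step 7: ref 5 -> FAULT, evict 1, frames=[5,4]
Step 8: ref 2 -> FAULT, evict 4, frames=[5,2]
At step 8: evicted page 4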